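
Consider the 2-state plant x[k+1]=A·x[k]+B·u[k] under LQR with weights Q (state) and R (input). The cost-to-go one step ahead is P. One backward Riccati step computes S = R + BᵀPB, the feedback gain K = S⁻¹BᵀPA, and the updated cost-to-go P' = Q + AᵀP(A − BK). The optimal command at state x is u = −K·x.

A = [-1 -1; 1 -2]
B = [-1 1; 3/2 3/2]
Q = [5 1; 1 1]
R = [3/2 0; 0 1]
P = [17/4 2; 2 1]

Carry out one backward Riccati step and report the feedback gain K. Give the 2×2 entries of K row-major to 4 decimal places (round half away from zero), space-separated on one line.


0.1141 0.0815 -0.2609 -1.0435

BᵀP = [-1.2500 -0.5000; 7.2500 3.5000]
S = R + BᵀPB = [3/2 0; 0 1] + [0.5000 -2.0000; -2.0000 12.5000] = [2.0000 -2.0000; -2.0000 13.5000]
BᵀPA = [0.7500 2.2500; -3.7500 -14.2500]
K = S⁻¹·BᵀPA = [0.1141 0.0815; -0.2609 -1.0435]
A−BK = [-0.6250 0.1250; 1.2201 -0.5571]
AᵀP(A−BK) = [0.1861 0.2758; 0.2758 1.1970]
P' = Q + AᵀP(A−BK) = [5.1861 1.2758; 1.2758 2.1970]
tr(P') = 7.3832


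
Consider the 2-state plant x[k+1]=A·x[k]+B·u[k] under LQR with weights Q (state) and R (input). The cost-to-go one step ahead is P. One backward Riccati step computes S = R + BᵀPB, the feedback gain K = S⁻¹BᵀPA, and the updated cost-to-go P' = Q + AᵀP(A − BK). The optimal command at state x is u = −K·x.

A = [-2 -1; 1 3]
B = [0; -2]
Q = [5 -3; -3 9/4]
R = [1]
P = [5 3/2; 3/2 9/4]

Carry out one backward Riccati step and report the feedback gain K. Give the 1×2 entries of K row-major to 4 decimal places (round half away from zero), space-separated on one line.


0.1500 -1.0500

BᵀP = [-3.0000 -4.5000]
S = R + BᵀPB = [1] + [9.0000] = [10.0000]
BᵀPA = [1.5000 -10.5000]
K = S⁻¹·BᵀPA = [0.1500 -1.0500]
A−BK = [-2.0000 -1.0000; 1.3000 0.9000]
AᵀP(A−BK) = [16.0250 7.8250; 7.8250 5.2250]
P' = Q + AᵀP(A−BK) = [21.0250 4.8250; 4.8250 7.4750]
tr(P') = 28.5000


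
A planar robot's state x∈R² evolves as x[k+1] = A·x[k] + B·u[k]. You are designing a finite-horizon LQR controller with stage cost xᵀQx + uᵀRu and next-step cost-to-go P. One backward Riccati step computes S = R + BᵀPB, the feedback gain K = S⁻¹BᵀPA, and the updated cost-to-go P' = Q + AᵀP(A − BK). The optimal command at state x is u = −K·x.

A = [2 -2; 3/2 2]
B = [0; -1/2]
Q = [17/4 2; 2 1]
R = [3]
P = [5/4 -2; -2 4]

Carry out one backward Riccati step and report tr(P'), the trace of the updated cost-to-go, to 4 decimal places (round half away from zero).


BᵀP = [1.0000 -2.0000]
S = R + BᵀPB = [3] + [1.0000] = [4.0000]
BᵀPA = [-1.0000 -6.0000]
K = S⁻¹·BᵀPA = [-0.2500 -1.5000]
A−BK = [2.0000 -2.0000; 1.3750 1.2500]
AᵀP(A−BK) = [1.7500 3.5000; 3.5000 28.0000]
P' = Q + AᵀP(A−BK) = [6.0000 5.5000; 5.5000 29.0000]
tr(P') = 35.0000

35.0000


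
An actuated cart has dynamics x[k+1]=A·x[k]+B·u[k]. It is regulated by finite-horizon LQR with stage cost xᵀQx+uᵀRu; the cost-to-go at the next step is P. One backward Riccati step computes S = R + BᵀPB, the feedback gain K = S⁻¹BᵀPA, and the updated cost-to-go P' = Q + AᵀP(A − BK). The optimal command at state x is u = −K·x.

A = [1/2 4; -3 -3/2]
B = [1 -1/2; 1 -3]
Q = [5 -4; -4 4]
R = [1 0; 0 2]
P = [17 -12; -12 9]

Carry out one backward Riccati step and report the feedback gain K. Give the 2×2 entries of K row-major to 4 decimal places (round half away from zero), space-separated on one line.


BᵀP = [5.0000 -3.0000; 27.5000 -21.0000]
S = R + BᵀPB = [1 0; 0 2] + [2.0000 6.5000; 6.5000 49.2500] = [3.0000 6.5000; 6.5000 51.2500]
BᵀPA = [11.5000 24.5000; 76.7500 141.5000]
K = S⁻¹·BᵀPA = [0.8117 3.0123; 1.3946 2.3789]
A−BK = [0.3857 2.1771; 0.3722 2.6244]
AᵀP(A−BK) = [4.8789 10.2758; 10.2758 25.8302]
P' = Q + AᵀP(A−BK) = [9.8789 6.2758; 6.2758 29.8302]
tr(P') = 39.7091

0.8117 3.0123 1.3946 2.3789


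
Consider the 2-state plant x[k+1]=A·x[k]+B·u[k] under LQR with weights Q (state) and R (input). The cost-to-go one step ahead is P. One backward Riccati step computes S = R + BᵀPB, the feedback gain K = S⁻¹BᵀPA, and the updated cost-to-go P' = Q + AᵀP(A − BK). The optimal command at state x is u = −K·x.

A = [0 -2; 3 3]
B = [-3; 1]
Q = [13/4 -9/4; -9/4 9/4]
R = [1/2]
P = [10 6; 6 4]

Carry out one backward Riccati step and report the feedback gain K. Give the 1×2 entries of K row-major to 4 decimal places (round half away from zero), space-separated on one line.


-0.7179 0.1026

BᵀP = [-24.0000 -14.0000]
S = R + BᵀPB = [1/2] + [58.0000] = [58.5000]
BᵀPA = [-42.0000 6.0000]
K = S⁻¹·BᵀPA = [-0.7179 0.1026]
A−BK = [-2.1538 -1.6923; 3.7179 2.8974]
AᵀP(A−BK) = [5.8462 4.3077; 4.3077 3.3846]
P' = Q + AᵀP(A−BK) = [9.0962 2.0577; 2.0577 5.6346]
tr(P') = 14.7308


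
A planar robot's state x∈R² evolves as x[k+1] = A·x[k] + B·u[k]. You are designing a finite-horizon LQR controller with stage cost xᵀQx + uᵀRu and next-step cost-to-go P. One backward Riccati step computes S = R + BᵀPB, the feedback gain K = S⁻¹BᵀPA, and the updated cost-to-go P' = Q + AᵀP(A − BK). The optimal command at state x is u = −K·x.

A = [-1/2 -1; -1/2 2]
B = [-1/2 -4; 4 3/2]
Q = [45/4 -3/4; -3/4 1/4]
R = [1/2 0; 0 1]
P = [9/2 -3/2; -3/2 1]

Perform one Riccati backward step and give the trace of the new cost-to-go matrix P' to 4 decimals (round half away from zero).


BᵀP = [-8.2500 4.7500; -20.2500 7.5000]
S = R + BᵀPB = [1/2 0; 0 1] + [23.1250 40.1250; 40.1250 92.2500] = [23.6250 40.1250; 40.1250 93.2500]
BᵀPA = [1.7500 17.7500; 6.3750 35.2500]
K = S⁻¹·BᵀPA = [-0.1562 0.4060; 0.1356 0.2033]
A−BK = [-0.0358 0.0162; -0.0787 0.0709]
AᵀP(A−BK) = [0.0341 -0.0066; -0.0066 0.1265]
P' = Q + AᵀP(A−BK) = [11.2841 -0.7566; -0.7566 0.3765]
tr(P') = 11.6606

11.6606


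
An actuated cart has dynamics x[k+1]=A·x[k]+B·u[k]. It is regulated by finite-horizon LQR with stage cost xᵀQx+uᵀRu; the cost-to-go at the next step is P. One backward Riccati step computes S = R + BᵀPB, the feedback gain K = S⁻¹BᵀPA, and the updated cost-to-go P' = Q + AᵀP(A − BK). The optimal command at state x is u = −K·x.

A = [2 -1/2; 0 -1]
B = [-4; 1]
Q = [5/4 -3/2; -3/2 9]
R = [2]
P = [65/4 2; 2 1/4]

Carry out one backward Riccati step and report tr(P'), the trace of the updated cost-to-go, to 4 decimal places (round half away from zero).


10.8353

BᵀP = [-63.0000 -7.7500]
S = R + BᵀPB = [2] + [244.2500] = [246.2500]
BᵀPA = [-126.0000 39.2500]
K = S⁻¹·BᵀPA = [-0.5117 0.1594]
A−BK = [-0.0467 0.1376; 0.5117 -1.1594]
AᵀP(A−BK) = [0.5289 -0.1668; -0.1668 0.0564]
P' = Q + AᵀP(A−BK) = [1.7789 -1.6668; -1.6668 9.0564]
tr(P') = 10.8353


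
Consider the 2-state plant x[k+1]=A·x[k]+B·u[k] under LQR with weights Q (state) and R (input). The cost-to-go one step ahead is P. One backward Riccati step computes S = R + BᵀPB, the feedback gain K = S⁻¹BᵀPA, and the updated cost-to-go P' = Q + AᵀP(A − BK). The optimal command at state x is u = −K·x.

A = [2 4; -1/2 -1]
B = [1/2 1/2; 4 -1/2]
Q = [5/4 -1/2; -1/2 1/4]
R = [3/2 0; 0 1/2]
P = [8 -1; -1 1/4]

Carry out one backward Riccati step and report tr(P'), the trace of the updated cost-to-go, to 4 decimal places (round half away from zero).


BᵀP = [0.0000 0.5000; 4.5000 -0.6250]
S = R + BᵀPB = [3/2 0; 0 1/2] + [2.0000 -0.2500; -0.2500 2.5625] = [3.5000 -0.2500; -0.2500 3.0625]
BᵀPA = [-0.2500 -0.5000; 9.3125 18.6250]
K = S⁻¹·BᵀPA = [0.1466 0.2933; 3.0528 6.1056]
A−BK = [0.4003 0.8006; 0.4399 0.8798]
AᵀP(A−BK) = [5.6701 11.3402; 11.3402 22.6804]
P' = Q + AᵀP(A−BK) = [6.9201 10.8402; 10.8402 22.9304]
tr(P') = 29.8504

29.8504


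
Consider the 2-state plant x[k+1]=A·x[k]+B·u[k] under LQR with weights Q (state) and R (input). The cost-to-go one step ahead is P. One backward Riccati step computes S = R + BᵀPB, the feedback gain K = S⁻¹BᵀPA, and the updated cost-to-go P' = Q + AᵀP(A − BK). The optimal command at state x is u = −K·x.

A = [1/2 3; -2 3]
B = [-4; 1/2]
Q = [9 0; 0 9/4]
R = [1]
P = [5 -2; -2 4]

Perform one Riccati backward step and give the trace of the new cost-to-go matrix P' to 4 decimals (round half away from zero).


BᵀP = [-21.0000 10.0000]
S = R + BᵀPB = [1] + [89.0000] = [90.0000]
BᵀPA = [-30.5000 -33.0000]
K = S⁻¹·BᵀPA = [-0.3389 -0.3667]
A−BK = [-0.8556 1.5333; -1.8306 3.1833]
AᵀP(A−BK) = [10.9139 -18.6833; -18.6833 32.9000]
P' = Q + AᵀP(A−BK) = [19.9139 -18.6833; -18.6833 35.1500]
tr(P') = 55.0639

55.0639


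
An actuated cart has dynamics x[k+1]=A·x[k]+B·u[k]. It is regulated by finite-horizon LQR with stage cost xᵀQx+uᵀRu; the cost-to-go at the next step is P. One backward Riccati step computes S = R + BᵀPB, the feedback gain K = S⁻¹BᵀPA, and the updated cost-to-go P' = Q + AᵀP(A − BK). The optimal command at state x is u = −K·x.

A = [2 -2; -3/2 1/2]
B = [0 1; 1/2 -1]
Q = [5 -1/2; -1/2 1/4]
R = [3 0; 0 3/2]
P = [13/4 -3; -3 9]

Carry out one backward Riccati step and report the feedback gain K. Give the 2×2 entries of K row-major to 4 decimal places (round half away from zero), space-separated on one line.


BᵀP = [-1.5000 4.5000; 6.2500 -12.0000]
S = R + BᵀPB = [3 0; 0 3/2] + [2.2500 -6.0000; -6.0000 18.2500] = [5.2500 -6.0000; -6.0000 19.7500]
BᵀPA = [-9.7500 5.2500; 30.5000 -18.5000]
K = S⁻¹·BᵀPA = [-0.1413 -0.1080; 1.5014 -0.9695]
A−BK = [0.4986 -1.0305; 0.0720 -0.4155]
AᵀP(A−BK) = [4.0803 -3.2327; -3.2327 3.8809]
P' = Q + AᵀP(A−BK) = [9.0803 -3.7327; -3.7327 4.1309]
tr(P') = 13.2112

-0.1413 -0.1080 1.5014 -0.9695


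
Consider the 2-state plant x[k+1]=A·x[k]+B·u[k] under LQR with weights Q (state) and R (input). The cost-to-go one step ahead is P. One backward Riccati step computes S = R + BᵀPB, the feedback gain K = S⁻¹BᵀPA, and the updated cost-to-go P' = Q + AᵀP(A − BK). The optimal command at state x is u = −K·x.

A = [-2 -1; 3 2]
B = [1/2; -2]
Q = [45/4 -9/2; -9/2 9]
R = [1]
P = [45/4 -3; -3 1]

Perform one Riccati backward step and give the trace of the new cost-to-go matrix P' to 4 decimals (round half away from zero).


BᵀP = [11.6250 -3.5000]
S = R + BᵀPB = [1] + [12.8125] = [13.8125]
BᵀPA = [-33.7500 -18.6250]
K = S⁻¹·BᵀPA = [-2.4434 -1.3484]
A−BK = [-0.7783 -0.3258; -1.8869 -0.6968]
AᵀP(A−BK) = [7.5339 3.9910; 3.9910 2.1357]
P' = Q + AᵀP(A−BK) = [18.7839 -0.5090; -0.5090 11.1357]
tr(P') = 29.9197

29.9197


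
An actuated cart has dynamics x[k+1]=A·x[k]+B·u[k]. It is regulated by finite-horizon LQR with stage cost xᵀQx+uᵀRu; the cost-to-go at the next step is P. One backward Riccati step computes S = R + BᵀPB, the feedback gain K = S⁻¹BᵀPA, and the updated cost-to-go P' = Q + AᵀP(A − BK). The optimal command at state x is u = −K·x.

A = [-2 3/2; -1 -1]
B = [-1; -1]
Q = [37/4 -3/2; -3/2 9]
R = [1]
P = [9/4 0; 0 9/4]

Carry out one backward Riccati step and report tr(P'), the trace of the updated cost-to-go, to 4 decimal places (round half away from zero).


BᵀP = [-2.2500 -2.2500]
S = R + BᵀPB = [1] + [4.5000] = [5.5000]
BᵀPA = [6.7500 -1.1250]
K = S⁻¹·BᵀPA = [1.2273 -0.2045]
A−BK = [-0.7727 1.2955; 0.2273 -1.2045]
AᵀP(A−BK) = [2.9659 -3.1193; -3.1193 7.0824]
P' = Q + AᵀP(A−BK) = [12.2159 -4.6193; -4.6193 16.0824]
tr(P') = 28.2983

28.2983


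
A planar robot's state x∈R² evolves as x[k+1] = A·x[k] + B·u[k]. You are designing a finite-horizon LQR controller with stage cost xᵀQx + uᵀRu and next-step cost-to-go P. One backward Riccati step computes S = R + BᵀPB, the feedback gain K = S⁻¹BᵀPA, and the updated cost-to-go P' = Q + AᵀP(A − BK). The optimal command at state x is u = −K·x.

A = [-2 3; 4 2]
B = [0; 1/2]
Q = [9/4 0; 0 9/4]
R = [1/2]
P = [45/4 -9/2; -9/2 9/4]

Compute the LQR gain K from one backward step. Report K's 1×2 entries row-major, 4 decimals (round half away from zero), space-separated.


BᵀP = [-2.2500 1.1250]
S = R + BᵀPB = [1/2] + [0.5625] = [1.0625]
BᵀPA = [9.0000 -4.5000]
K = S⁻¹·BᵀPA = [8.4706 -4.2353]
A−BK = [-2.0000 3.0000; -0.2353 4.1176]
AᵀP(A−BK) = [76.7647 -47.3824; -47.3824 37.1912]
P' = Q + AᵀP(A−BK) = [79.0147 -47.3824; -47.3824 39.4412]
tr(P') = 118.4559

8.4706 -4.2353


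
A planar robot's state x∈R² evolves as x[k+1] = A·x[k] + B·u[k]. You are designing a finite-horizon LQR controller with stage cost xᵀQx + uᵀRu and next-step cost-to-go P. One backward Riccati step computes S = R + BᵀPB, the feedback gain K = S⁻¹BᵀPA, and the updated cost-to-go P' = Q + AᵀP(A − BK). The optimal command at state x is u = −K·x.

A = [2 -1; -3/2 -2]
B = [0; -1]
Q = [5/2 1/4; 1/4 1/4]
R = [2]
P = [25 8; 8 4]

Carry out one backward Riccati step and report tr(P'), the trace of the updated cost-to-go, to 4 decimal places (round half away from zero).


77.4167

BᵀP = [-8.0000 -4.0000]
S = R + BᵀPB = [2] + [4.0000] = [6.0000]
BᵀPA = [-10.0000 16.0000]
K = S⁻¹·BᵀPA = [-1.6667 2.6667]
A−BK = [2.0000 -1.0000; -3.1667 0.6667]
AᵀP(A−BK) = [44.3333 -31.3333; -31.3333 30.3333]
P' = Q + AᵀP(A−BK) = [46.8333 -31.0833; -31.0833 30.5833]
tr(P') = 77.4167


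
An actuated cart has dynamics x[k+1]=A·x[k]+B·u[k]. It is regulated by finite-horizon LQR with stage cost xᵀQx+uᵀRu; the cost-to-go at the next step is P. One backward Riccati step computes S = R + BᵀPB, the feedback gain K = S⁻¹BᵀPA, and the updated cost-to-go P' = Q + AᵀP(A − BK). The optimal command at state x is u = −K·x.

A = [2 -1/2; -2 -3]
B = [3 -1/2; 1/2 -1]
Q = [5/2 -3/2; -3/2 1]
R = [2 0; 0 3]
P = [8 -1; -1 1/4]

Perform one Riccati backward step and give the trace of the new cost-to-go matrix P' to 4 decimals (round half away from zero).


BᵀP = [23.5000 -2.8750; -3.0000 0.2500]
S = R + BᵀPB = [2 0; 0 3] + [69.0625 -8.8750; -8.8750 1.2500] = [71.0625 -8.8750; -8.8750 4.2500]
BᵀPA = [52.7500 -3.1250; -6.5000 0.7500]
K = S⁻¹·BᵀPA = [0.7458 -0.0297; 0.0280 0.1145]
A−BK = [-0.2234 -0.3537; -2.3449 -2.8707]
AᵀP(A−BK) = [1.8410 0.8096; 0.8096 1.0714]
P' = Q + AᵀP(A−BK) = [4.3410 -0.6904; -0.6904 2.0714]
tr(P') = 6.4124

6.4124


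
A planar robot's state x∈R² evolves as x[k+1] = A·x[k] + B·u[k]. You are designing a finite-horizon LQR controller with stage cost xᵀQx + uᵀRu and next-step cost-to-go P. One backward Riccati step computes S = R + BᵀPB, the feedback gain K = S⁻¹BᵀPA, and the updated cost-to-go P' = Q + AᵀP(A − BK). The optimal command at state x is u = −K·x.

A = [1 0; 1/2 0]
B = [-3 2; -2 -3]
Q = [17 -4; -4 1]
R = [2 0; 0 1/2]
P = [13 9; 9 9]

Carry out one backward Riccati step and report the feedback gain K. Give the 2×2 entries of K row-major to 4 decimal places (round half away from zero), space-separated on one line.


BᵀP = [-57.0000 -45.0000; -1.0000 -9.0000]
S = R + BᵀPB = [2 0; 0 1/2] + [261.0000 21.0000; 21.0000 25.0000] = [263.0000 21.0000; 21.0000 25.5000]
BᵀPA = [-79.5000 0.0000; -5.5000 0.0000]
K = S⁻¹·BᵀPA = [-0.3051 0.0000; 0.0356 0.0000]
A−BK = [0.0134 0.0000; -0.0035 0.0000]
AᵀP(A−BK) = [0.1885 0.0000; 0.0000 0.0000]
P' = Q + AᵀP(A−BK) = [17.1885 -4.0000; -4.0000 1.0000]
tr(P') = 18.1885

-0.3051 0.0000 0.0356 0.0000


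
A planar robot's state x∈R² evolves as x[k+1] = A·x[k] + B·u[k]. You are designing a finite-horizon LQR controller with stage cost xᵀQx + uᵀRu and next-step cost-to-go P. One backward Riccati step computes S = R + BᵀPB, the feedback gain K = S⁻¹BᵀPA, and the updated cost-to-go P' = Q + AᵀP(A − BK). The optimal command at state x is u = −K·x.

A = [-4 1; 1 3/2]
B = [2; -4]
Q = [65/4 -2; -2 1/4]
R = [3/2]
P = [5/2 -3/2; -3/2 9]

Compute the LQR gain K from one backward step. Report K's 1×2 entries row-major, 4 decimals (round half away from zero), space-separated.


-0.4624 -0.2646

BᵀP = [11.0000 -39.0000]
S = R + BᵀPB = [3/2] + [178.0000] = [179.5000]
BᵀPA = [-83.0000 -47.5000]
K = S⁻¹·BᵀPA = [-0.4624 -0.2646]
A−BK = [-3.0752 1.5292; -0.8496 0.4415]
AᵀP(A−BK) = [22.6212 -10.9638; -10.9638 5.6804]
P' = Q + AᵀP(A−BK) = [38.8712 -12.9638; -12.9638 5.9304]
tr(P') = 44.8015


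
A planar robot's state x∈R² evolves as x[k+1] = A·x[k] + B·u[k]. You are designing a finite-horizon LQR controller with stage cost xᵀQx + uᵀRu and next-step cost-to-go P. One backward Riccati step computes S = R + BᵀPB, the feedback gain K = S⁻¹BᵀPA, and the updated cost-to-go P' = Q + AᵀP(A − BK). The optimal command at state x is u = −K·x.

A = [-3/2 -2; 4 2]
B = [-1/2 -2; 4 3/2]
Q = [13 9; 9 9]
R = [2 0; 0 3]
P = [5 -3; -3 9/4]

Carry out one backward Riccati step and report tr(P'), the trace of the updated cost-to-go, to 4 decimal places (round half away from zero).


BᵀP = [-14.5000 10.5000; -14.5000 9.3750]
S = R + BᵀPB = [2 0; 0 3] + [49.2500 44.7500; 44.7500 43.0625] = [51.2500 44.7500; 44.7500 46.0625]
BᵀPA = [63.7500 50.0000; 59.2500 47.7500]
K = S⁻¹·BᵀPA = [0.7959 0.4644; 0.5131 0.5855]
A−BK = [-0.0759 -0.5968; 0.0468 -0.7357]
AᵀP(A−BK) = [2.1117 1.7057; 1.7057 1.8240]
P' = Q + AᵀP(A−BK) = [15.1117 10.7057; 10.7057 10.8240]
tr(P') = 25.9357

25.9357


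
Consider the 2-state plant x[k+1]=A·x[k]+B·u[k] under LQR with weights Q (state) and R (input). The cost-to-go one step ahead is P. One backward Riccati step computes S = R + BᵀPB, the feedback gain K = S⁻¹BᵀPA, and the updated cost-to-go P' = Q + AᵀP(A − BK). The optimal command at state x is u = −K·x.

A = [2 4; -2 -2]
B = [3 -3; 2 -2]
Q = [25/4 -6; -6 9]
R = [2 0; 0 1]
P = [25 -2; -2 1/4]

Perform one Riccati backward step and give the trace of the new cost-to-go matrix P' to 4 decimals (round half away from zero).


20.3454

BᵀP = [71.0000 -5.5000; -71.0000 5.5000]
S = R + BᵀPB = [2 0; 0 1] + [202.0000 -202.0000; -202.0000 202.0000] = [204.0000 -202.0000; -202.0000 203.0000]
BᵀPA = [153.0000 295.0000; -153.0000 -295.0000]
K = S⁻¹·BᵀPA = [0.2516 0.4852; -0.5033 -0.9704]
A−BK = [-0.2648 -0.3668; -3.5099 -4.9112]
AᵀP(A−BK) = [1.4951 2.2944; 2.2944 3.6003]
P' = Q + AᵀP(A−BK) = [7.7451 -3.7056; -3.7056 12.6003]
tr(P') = 20.3454


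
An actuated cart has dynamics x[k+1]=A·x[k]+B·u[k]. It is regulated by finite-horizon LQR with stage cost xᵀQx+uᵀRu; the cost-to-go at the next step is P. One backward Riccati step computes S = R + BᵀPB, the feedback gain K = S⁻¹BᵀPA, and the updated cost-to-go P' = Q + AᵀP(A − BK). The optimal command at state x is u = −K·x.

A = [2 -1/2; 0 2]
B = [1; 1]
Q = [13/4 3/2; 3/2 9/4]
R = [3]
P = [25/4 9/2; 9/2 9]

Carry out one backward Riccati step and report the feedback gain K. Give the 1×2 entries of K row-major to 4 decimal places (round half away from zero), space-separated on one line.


0.7890 0.7936

BᵀP = [10.7500 13.5000]
S = R + BᵀPB = [3] + [24.2500] = [27.2500]
BᵀPA = [21.5000 21.6250]
K = S⁻¹·BᵀPA = [0.7890 0.7936]
A−BK = [1.2110 -1.2936; -0.7890 1.2064]
AᵀP(A−BK) = [8.0367 -5.3119; -5.3119 11.4014]
P' = Q + AᵀP(A−BK) = [11.2867 -3.8119; -3.8119 13.6514]
tr(P') = 24.9381


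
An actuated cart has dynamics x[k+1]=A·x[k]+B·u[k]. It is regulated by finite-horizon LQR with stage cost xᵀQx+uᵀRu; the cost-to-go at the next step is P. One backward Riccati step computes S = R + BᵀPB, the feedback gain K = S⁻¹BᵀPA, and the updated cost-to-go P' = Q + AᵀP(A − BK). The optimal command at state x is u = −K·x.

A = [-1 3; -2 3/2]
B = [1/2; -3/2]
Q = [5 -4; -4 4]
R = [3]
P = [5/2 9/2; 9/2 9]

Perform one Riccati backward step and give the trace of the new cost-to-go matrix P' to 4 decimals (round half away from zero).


37.9243

BᵀP = [-5.5000 -11.2500]
S = R + BᵀPB = [3] + [14.1250] = [17.1250]
BᵀPA = [28.0000 -33.3750]
K = S⁻¹·BᵀPA = [1.6350 -1.9489]
A−BK = [-1.8175 3.9745; 0.4526 -1.4234]
AᵀP(A−BK) = [10.7190 -13.6807; -13.6807 18.2053]
P' = Q + AᵀP(A−BK) = [15.7190 -17.6807; -17.6807 22.2053]
tr(P') = 37.9243


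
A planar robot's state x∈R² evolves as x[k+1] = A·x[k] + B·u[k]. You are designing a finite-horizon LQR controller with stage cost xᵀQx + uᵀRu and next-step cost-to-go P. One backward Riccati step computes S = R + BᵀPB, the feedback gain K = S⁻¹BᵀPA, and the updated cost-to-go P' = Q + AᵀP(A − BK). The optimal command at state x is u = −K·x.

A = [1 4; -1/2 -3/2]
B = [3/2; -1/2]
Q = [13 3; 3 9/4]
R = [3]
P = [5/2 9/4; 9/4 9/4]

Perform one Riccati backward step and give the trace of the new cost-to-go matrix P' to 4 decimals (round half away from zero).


25.0040

BᵀP = [2.6250 2.2500]
S = R + BᵀPB = [3] + [2.8125] = [5.8125]
BᵀPA = [1.5000 7.1250]
K = S⁻¹·BᵀPA = [0.2581 1.2258]
A−BK = [0.6129 2.1613; -0.3710 -0.8871]
AᵀP(A−BK) = [0.4254 1.9738; 1.9738 9.3286]
P' = Q + AᵀP(A−BK) = [13.4254 4.9738; 4.9738 11.5786]
tr(P') = 25.0040


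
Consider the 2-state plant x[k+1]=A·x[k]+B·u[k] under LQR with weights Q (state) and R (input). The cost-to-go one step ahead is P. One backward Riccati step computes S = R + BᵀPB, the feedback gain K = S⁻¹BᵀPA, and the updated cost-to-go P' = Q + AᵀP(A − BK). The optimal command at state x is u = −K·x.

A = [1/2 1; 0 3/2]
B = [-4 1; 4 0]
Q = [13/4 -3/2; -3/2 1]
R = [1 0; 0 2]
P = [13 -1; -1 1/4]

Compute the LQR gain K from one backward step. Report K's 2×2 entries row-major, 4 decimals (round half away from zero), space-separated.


-0.1039 -0.1549 0.0455 0.1883

BᵀP = [-56.0000 5.0000; 13.0000 -1.0000]
S = R + BᵀPB = [1 0; 0 2] + [244.0000 -56.0000; -56.0000 13.0000] = [245.0000 -56.0000; -56.0000 15.0000]
BᵀPA = [-28.0000 -48.5000; 6.5000 11.5000]
K = S⁻¹·BᵀPA = [-0.1039 -0.1549; 0.0455 0.1883]
A−BK = [0.0390 0.1920; 0.4156 2.1197]
AᵀP(A−BK) = [0.0455 0.1883; 0.1883 0.8835]
P' = Q + AᵀP(A−BK) = [3.2955 -1.3117; -1.3117 1.8835]
tr(P') = 5.1789


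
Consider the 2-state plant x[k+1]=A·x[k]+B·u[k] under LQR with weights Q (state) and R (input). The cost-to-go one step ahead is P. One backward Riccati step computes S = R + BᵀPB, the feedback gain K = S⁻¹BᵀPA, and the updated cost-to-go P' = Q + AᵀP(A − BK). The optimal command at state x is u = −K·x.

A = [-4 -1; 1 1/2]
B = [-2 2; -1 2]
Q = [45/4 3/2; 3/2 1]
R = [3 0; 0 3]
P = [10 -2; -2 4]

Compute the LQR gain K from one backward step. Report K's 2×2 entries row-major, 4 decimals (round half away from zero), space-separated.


BᵀP = [-18.0000 0.0000; 16.0000 4.0000]
S = R + BᵀPB = [3 0; 0 3] + [36.0000 -36.0000; -36.0000 40.0000] = [39.0000 -36.0000; -36.0000 43.0000]
BᵀPA = [72.0000 18.0000; -60.0000 -14.0000]
K = S⁻¹·BᵀPA = [2.4567 0.7087; 0.6614 0.2677]
A−BK = [-0.4094 -0.1181; 2.1339 0.6732]
AᵀP(A−BK) = [42.8031 13.0394; 13.0394 3.9921]
P' = Q + AᵀP(A−BK) = [54.0531 14.5394; 14.5394 4.9921]
tr(P') = 59.0453

2.4567 0.7087 0.6614 0.2677


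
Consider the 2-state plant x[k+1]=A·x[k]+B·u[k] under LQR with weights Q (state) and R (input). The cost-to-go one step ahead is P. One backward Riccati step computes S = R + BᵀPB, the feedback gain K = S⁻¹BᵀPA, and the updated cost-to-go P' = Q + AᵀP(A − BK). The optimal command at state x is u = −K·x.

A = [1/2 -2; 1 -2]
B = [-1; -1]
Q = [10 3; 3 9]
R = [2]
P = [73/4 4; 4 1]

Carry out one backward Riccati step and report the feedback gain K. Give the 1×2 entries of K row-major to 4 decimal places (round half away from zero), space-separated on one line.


BᵀP = [-22.2500 -5.0000]
S = R + BᵀPB = [2] + [27.2500] = [29.2500]
BᵀPA = [-16.1250 54.5000]
K = S⁻¹·BᵀPA = [-0.5513 1.8632]
A−BK = [-0.0513 -0.1368; 0.4487 -0.1368]
AᵀP(A−BK) = [0.6731 -2.2051; -2.2051 7.4530]
P' = Q + AᵀP(A−BK) = [10.6731 0.7949; 0.7949 16.4530]
tr(P') = 27.1261

-0.5513 1.8632


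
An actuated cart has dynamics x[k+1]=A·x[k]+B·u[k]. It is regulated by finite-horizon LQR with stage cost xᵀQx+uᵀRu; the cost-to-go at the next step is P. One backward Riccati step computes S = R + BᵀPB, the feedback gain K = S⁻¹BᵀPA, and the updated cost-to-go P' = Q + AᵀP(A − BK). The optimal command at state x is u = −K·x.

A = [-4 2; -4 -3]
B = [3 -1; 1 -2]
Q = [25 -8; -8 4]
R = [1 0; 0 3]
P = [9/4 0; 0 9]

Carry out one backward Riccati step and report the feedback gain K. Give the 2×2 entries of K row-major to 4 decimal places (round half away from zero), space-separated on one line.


-0.9351 1.0519 1.4026 1.8312

BᵀP = [6.7500 9.0000; -2.2500 -18.0000]
S = R + BᵀPB = [1 0; 0 3] + [29.2500 -24.7500; -24.7500 38.2500] = [30.2500 -24.7500; -24.7500 41.2500]
BᵀPA = [-63.0000 -13.5000; 81.0000 49.5000]
K = S⁻¹·BᵀPA = [-0.9351 1.0519; 1.4026 1.8312]
A−BK = [0.2078 0.6753; -0.2597 -0.3896]
AᵀP(A−BK) = [7.4805 7.9481; 7.9481 13.5584]
P' = Q + AᵀP(A−BK) = [32.4805 -0.0519; -0.0519 17.5584]
tr(P') = 50.0390


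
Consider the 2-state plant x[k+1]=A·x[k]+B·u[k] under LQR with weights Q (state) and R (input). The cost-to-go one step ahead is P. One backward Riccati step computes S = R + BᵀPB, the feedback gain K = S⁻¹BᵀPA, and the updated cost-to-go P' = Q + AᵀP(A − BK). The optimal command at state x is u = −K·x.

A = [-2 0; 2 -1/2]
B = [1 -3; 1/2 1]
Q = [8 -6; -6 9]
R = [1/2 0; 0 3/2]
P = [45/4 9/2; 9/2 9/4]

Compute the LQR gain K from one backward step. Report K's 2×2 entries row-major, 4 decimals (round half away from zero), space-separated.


0.2839 -0.2440 0.5885 -0.0370

BᵀP = [13.5000 5.6250; -29.2500 -11.2500]
S = R + BᵀPB = [1/2 0; 0 3/2] + [16.3125 -34.8750; -34.8750 76.5000] = [16.8125 -34.8750; -34.8750 78.0000]
BᵀPA = [-15.7500 -2.8125; 36.0000 5.6250]
K = S⁻¹·BᵀPA = [0.2839 -0.2440; 0.5885 -0.0370]
A−BK = [-0.5185 0.1331; 1.2696 -0.3411]
AᵀP(A−BK) = [1.2863 -0.2617; -0.2617 0.0843]
P' = Q + AᵀP(A−BK) = [9.2863 -6.2617; -6.2617 9.0843]
tr(P') = 18.3706


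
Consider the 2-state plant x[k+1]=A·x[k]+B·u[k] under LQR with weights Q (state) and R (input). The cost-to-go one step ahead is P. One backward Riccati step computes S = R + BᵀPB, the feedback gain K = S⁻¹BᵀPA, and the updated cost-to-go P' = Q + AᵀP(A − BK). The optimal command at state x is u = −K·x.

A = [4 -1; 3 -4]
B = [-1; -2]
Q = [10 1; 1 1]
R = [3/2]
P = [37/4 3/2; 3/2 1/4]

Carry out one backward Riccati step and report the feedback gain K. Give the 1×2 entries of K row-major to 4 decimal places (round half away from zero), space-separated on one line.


-3.0986 1.1408

BᵀP = [-12.2500 -2.0000]
S = R + BᵀPB = [3/2] + [16.2500] = [17.7500]
BᵀPA = [-55.0000 20.2500]
K = S⁻¹·BᵀPA = [-3.0986 1.1408]
A−BK = [0.9014 0.1408; -3.1972 -1.7183]
AᵀP(A−BK) = [15.8275 -5.7535; -5.7535 2.1479]
P' = Q + AᵀP(A−BK) = [25.8275 -4.7535; -4.7535 3.1479]
tr(P') = 28.9754


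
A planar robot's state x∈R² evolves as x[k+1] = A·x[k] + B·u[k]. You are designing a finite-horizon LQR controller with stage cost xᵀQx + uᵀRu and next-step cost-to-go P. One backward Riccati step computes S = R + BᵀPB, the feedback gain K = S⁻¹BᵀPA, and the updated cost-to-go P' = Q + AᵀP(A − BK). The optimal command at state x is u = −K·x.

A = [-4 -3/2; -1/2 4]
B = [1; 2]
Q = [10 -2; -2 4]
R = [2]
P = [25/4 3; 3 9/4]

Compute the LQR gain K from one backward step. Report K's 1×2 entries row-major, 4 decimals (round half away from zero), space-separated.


BᵀP = [12.2500 7.5000]
S = R + BᵀPB = [2] + [27.2500] = [29.2500]
BᵀPA = [-52.7500 11.6250]
K = S⁻¹·BᵀPA = [-1.8034 0.3974]
A−BK = [-2.1966 -1.8974; 3.1068 3.2051]
AᵀP(A−BK) = [17.4322 8.2147; 8.2147 9.4423]
P' = Q + AᵀP(A−BK) = [27.4322 6.2147; 6.2147 13.4423]
tr(P') = 40.8745

-1.8034 0.3974


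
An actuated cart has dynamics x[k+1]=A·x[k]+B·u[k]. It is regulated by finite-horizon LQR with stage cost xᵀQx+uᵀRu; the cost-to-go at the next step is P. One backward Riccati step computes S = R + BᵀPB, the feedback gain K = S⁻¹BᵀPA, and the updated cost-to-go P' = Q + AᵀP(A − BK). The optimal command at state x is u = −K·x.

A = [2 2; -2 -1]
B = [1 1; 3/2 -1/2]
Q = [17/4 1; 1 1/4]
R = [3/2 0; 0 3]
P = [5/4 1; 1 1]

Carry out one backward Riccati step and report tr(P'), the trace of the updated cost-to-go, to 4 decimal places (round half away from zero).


BᵀP = [2.7500 2.5000; 0.7500 0.5000]
S = R + BᵀPB = [3/2 0; 0 3] + [6.5000 1.5000; 1.5000 0.5000] = [8.0000 1.5000; 1.5000 3.5000]
BᵀPA = [0.5000 3.0000; 0.5000 1.0000]
K = S⁻¹·BᵀPA = [0.0388 0.3495; 0.1262 0.1359]
A−BK = [1.8350 1.5146; -1.9951 -1.4563]
AᵀP(A−BK) = [0.9175 0.7573; 0.7573 0.8155]
P' = Q + AᵀP(A−BK) = [5.1675 1.7573; 1.7573 1.0655]
tr(P') = 6.2330

6.2330


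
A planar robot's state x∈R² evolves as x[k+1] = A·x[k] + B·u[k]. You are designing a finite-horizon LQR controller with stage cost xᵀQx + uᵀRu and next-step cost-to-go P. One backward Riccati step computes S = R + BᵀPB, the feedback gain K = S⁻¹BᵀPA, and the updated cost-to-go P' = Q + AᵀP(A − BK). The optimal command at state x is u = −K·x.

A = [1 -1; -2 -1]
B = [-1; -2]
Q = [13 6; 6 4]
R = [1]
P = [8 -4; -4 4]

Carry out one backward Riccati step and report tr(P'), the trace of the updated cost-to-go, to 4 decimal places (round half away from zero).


52.1111

BᵀP = [0.0000 -4.0000]
S = R + BᵀPB = [1] + [8.0000] = [9.0000]
BᵀPA = [8.0000 4.0000]
K = S⁻¹·BᵀPA = [0.8889 0.4444]
A−BK = [1.8889 -0.5556; -0.2222 -0.1111]
AᵀP(A−BK) = [32.8889 -7.5556; -7.5556 2.2222]
P' = Q + AᵀP(A−BK) = [45.8889 -1.5556; -1.5556 6.2222]
tr(P') = 52.1111


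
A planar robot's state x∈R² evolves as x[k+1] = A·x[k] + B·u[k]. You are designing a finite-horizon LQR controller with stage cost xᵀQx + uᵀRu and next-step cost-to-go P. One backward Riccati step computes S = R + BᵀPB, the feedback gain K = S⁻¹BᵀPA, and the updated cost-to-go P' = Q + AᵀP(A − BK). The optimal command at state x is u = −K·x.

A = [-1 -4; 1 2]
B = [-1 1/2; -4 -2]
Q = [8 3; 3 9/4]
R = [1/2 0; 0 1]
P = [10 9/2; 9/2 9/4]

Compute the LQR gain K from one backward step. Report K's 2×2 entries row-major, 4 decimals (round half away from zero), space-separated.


0.2338 1.2359 -0.3685 -1.3048

BᵀP = [-28.0000 -13.5000; -4.0000 -2.2500]
S = R + BᵀPB = [1/2 0; 0 1] + [82.0000 13.0000; 13.0000 2.5000] = [82.5000 13.0000; 13.0000 3.5000]
BᵀPA = [14.5000 85.0000; 1.7500 11.5000]
K = S⁻¹·BᵀPA = [0.2338 1.2359; -0.3685 -1.3048]
A−BK = [-0.5819 -2.1117; 1.1983 4.3340]
AᵀP(A−BK) = [0.5044 1.8627; 1.8627 6.9530]
P' = Q + AᵀP(A−BK) = [8.5044 4.8627; 4.8627 9.2030]
tr(P') = 17.7075


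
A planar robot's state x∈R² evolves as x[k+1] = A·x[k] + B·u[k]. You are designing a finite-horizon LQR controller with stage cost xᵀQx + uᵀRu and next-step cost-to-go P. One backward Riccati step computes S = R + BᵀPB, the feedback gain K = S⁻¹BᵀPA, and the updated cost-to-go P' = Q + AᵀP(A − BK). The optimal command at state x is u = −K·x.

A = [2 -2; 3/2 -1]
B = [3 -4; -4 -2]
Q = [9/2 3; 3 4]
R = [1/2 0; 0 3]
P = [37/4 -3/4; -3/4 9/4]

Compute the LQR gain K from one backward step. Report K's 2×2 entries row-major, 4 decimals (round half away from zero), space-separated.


BᵀP = [30.7500 -11.2500; -35.5000 -1.5000]
S = R + BᵀPB = [1/2 0; 0 3] + [137.2500 -100.5000; -100.5000 145.0000] = [137.7500 -100.5000; -100.5000 148.0000]
BᵀPA = [44.6250 -50.2500; -73.2500 72.5000]
K = S⁻¹·BᵀPA = [-0.0736 -0.0147; -0.5449 0.4799]
A−BK = [0.0412 -0.0364; 0.1158 -0.0988]
AᵀP(A−BK) = [0.9322 -0.8174; -0.8174 0.7199]
P' = Q + AᵀP(A−BK) = [5.4322 2.1826; 2.1826 4.7199]
tr(P') = 10.1520

-0.0736 -0.0147 -0.5449 0.4799


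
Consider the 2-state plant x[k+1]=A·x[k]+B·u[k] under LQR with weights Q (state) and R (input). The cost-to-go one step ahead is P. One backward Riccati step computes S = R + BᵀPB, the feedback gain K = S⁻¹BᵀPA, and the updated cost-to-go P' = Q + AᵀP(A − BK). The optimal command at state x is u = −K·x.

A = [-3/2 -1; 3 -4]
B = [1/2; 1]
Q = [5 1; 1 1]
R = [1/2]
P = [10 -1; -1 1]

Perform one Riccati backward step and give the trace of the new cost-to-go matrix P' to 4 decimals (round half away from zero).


BᵀP = [4.0000 0.5000]
S = R + BᵀPB = [1/2] + [2.5000] = [3.0000]
BᵀPA = [-4.5000 -6.0000]
K = S⁻¹·BᵀPA = [-1.5000 -2.0000]
A−BK = [-0.7500 0.0000; 4.5000 -2.0000]
AᵀP(A−BK) = [33.7500 -9.0000; -9.0000 6.0000]
P' = Q + AᵀP(A−BK) = [38.7500 -8.0000; -8.0000 7.0000]
tr(P') = 45.7500

45.7500


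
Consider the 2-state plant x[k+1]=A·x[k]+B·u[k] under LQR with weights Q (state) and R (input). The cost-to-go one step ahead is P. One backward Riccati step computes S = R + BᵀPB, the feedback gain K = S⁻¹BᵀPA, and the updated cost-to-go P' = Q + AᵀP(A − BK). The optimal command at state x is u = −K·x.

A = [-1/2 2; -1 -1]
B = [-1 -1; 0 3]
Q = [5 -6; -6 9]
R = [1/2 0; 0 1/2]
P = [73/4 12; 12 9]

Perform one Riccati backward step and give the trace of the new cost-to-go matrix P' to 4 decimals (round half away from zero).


BᵀP = [-18.2500 -12.0000; 17.7500 15.0000]
S = R + BᵀPB = [1/2 0; 0 1/2] + [18.2500 -17.7500; -17.7500 27.2500] = [18.7500 -17.7500; -17.7500 27.7500]
BᵀPA = [21.1250 -24.5000; -23.8750 20.5000]
K = S⁻¹·BᵀPA = [0.7914 -1.5396; -0.3541 -0.2460]
A−BK = [-0.0627 0.2144; 0.0624 -0.2619]
AᵀP(A−BK) = [0.3888 -0.6005; -0.6005 1.3240]
P' = Q + AᵀP(A−BK) = [5.3888 -6.6005; -6.6005 10.3240]
tr(P') = 15.7128

15.7128


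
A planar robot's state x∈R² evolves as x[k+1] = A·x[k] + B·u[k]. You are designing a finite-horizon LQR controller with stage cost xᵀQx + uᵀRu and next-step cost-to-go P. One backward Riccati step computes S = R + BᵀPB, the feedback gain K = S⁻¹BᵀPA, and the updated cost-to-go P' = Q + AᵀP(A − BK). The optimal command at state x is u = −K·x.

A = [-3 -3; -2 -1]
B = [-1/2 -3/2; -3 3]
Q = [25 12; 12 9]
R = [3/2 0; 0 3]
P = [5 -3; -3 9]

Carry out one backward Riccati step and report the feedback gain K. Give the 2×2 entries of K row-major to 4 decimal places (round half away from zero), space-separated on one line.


1.5811 1.3454 1.0051 1.0964

BᵀP = [6.5000 -25.5000; -16.5000 31.5000]
S = R + BᵀPB = [3/2 0; 0 3] + [73.2500 -86.2500; -86.2500 119.2500] = [74.7500 -86.2500; -86.2500 122.2500]
BᵀPA = [31.5000 6.0000; -13.5000 18.0000]
K = S⁻¹·BᵀPA = [1.5811 1.3454; 1.0051 1.0964]
A−BK = [-0.7018 -0.6826; -0.2719 -0.2531]
AᵀP(A−BK) = [8.7636 8.4220; 8.4220 8.1916]
P' = Q + AᵀP(A−BK) = [33.7636 20.4220; 20.4220 17.1916]
tr(P') = 50.9552


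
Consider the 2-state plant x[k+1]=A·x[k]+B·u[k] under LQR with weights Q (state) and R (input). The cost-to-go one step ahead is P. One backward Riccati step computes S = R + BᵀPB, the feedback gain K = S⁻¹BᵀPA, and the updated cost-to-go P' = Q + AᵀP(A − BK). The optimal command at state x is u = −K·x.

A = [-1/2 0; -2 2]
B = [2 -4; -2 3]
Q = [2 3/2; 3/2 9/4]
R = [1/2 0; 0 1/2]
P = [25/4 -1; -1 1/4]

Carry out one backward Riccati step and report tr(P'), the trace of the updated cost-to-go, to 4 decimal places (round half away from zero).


4.9193

BᵀP = [14.5000 -2.5000; -28.0000 4.7500]
S = R + BᵀPB = [1/2 0; 0 1/2] + [34.0000 -65.5000; -65.5000 126.2500] = [34.5000 -65.5000; -65.5000 126.7500]
BᵀPA = [-2.2500 -5.0000; 4.5000 9.5000]
K = S⁻¹·BᵀPA = [0.1157 -0.1392; 0.0953 0.0030]
A−BK = [-0.3502 0.2905; -2.0545 1.7126]
AᵀP(A−BK) = [0.3940 -0.3268; -0.3268 0.2753]
P' = Q + AᵀP(A−BK) = [2.3940 1.1732; 1.1732 2.5253]
tr(P') = 4.9193


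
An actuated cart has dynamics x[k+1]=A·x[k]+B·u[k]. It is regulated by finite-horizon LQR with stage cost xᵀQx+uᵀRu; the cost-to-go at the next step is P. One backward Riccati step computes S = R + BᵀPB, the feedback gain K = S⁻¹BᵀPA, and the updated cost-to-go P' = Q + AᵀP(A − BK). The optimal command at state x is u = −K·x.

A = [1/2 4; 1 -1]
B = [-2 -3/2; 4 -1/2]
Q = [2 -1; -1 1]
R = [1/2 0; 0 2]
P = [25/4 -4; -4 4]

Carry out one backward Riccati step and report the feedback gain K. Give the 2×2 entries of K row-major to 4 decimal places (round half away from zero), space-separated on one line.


BᵀP = [-28.5000 24.0000; -7.3750 4.0000]
S = R + BᵀPB = [1/2 0; 0 2] + [153.0000 30.7500; 30.7500 9.0625] = [153.5000 30.7500; 30.7500 11.0625]
BᵀPA = [9.7500 -138.0000; 0.3125 -33.5000]
K = S⁻¹·BᵀPA = [0.1306 -0.6598; -0.3347 -1.1943]
A−BK = [0.2591 0.8890; 0.3104 1.0419]
AᵀP(A−BK) = [0.3941 1.3060; 1.3060 4.9422]
P' = Q + AᵀP(A−BK) = [2.3941 0.3060; 0.3060 5.9422]
tr(P') = 8.3363

0.1306 -0.6598 -0.3347 -1.1943


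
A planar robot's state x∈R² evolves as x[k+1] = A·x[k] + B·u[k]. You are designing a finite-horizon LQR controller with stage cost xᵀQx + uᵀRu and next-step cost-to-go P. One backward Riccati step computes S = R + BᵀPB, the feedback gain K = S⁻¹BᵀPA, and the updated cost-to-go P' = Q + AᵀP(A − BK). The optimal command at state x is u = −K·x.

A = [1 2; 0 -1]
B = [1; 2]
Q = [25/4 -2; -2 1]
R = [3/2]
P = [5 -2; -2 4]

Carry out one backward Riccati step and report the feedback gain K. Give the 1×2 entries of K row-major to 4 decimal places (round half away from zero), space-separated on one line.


0.0690 -0.2759

BᵀP = [1.0000 6.0000]
S = R + BᵀPB = [3/2] + [13.0000] = [14.5000]
BᵀPA = [1.0000 -4.0000]
K = S⁻¹·BᵀPA = [0.0690 -0.2759]
A−BK = [0.9310 2.2759; -0.1379 -0.4483]
AᵀP(A−BK) = [4.9310 12.2759; 12.2759 30.8966]
P' = Q + AᵀP(A−BK) = [11.1810 10.2759; 10.2759 31.8966]
tr(P') = 43.0776


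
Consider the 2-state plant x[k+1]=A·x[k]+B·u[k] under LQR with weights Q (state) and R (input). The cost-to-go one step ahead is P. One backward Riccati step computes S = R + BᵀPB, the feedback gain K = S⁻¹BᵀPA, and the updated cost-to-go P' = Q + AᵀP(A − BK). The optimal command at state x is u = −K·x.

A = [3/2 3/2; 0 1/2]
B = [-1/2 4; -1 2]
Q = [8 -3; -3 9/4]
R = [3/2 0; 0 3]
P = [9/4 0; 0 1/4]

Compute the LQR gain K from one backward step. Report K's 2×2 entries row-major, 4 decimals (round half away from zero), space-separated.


BᵀP = [-1.1250 -0.2500; 9.0000 0.5000]
S = R + BᵀPB = [3/2 0; 0 3] + [0.8125 -5.0000; -5.0000 37.0000] = [2.3125 -5.0000; -5.0000 40.0000]
BᵀPA = [-1.6875 -1.8125; 13.5000 13.7500]
K = S⁻¹·BᵀPA = [0.0000 -0.0556; 0.3375 0.3368]
A−BK = [0.1500 0.1250; -0.6750 -0.2292]
AᵀP(A−BK) = [0.5063 0.4219; 0.4219 0.3932]
P' = Q + AᵀP(A−BK) = [8.5063 -2.5781; -2.5781 2.6432]
tr(P') = 11.1495

0.0000 -0.0556 0.3375 0.3368


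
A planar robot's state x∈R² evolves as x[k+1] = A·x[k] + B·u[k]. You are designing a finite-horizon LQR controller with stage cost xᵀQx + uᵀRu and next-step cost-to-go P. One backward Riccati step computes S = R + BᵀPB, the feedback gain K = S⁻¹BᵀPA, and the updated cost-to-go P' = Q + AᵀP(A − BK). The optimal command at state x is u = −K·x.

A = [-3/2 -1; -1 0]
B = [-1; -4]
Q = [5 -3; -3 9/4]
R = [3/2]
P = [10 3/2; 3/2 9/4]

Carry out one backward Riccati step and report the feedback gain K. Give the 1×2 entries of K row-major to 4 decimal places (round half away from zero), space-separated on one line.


0.5798 0.2689

BᵀP = [-16.0000 -10.5000]
S = R + BᵀPB = [3/2] + [58.0000] = [59.5000]
BᵀPA = [34.5000 16.0000]
K = S⁻¹·BᵀPA = [0.5798 0.2689]
A−BK = [-0.9202 -0.7311; 1.3193 1.0756]
AᵀP(A−BK) = [9.2458 7.2227; 7.2227 5.6975]
P' = Q + AᵀP(A−BK) = [14.2458 4.2227; 4.2227 7.9475]
tr(P') = 22.1933


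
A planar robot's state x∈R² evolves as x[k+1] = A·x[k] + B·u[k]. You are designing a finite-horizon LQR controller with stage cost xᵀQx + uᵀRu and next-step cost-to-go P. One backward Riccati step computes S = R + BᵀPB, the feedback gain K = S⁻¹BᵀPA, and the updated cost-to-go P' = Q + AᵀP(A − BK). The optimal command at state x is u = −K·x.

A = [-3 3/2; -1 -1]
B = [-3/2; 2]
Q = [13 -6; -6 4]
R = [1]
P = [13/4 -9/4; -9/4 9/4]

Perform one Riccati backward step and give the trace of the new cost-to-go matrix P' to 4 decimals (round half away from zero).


BᵀP = [-9.3750 7.8750]
S = R + BᵀPB = [1] + [29.8125] = [30.8125]
BᵀPA = [20.2500 -21.9375]
K = S⁻¹·BᵀPA = [0.6572 -0.7120]
A−BK = [-2.0142 0.4320; -2.3144 0.4239]
AᵀP(A−BK) = [4.6917 -1.3327; -1.3327 0.6937]
P' = Q + AᵀP(A−BK) = [17.6917 -7.3327; -7.3327 4.6937]
tr(P') = 22.3854

22.3854
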